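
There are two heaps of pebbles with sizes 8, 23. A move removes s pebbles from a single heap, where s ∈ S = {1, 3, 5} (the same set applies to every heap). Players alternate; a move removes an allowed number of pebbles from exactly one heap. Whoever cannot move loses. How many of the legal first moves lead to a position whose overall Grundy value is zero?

6

All heaps use S = {1, 3, 5}:
n :  0  1  2  3  4  5  6  7  8  9 10 11 12 13 14 15 16 17 18 19 20 21 22 23
G :  0  1  0  1  0  1  0  1  0  1  0  1  0  1  0  1  0  1  0  1  0  1  0  1
Heap A: G(8) = 0.
Heap B: G(23) = 1.
Combined Grundy value = 0 ⊕ 1 = 1.
A winning move leaves total XOR = 0, i.e. changes one component's Grundy value g to g ⊕ X where X is the current total.
Heap A: need g' = 0⊕1 = 1. Options: 8−1→G=1, 8−3→G=1, 8−5→G=1. Hits: 3.
Heap B: need g' = 1⊕1 = 0. Options: 23−1→G=0, 23−3→G=0, 23−5→G=0. Hits: 3.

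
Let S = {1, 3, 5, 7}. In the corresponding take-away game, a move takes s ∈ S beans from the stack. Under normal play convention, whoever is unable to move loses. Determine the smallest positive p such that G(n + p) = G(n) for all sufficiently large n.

2

n :  0  1  2  3  4  5  6  7  8  9 10 11 12 13 14
G :  0  1  0  1  0  1  0  1  0  1  0  1  0  1  0
G(n+2) = G(n) holds for n = 0,…,6 (a full window of length max(S) = 7), so the sequence is purely periodic with period 2.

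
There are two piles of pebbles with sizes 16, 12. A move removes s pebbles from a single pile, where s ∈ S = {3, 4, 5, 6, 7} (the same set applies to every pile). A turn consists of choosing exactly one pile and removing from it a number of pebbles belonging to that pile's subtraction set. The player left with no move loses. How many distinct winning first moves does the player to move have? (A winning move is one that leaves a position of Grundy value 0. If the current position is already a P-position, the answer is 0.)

6

All piles use S = {3, 4, 5, 6, 7}:
n :  0  1  2  3  4  5  6  7  8  9 10 11 12 13 14 15 16
G :  0  0  0  1  1  1  2  2  2  3  0  0  0  1  1  1  2
Pile A: G(16) = 2.
Pile B: G(12) = 0.
Combined Grundy value = 2 ⊕ 0 = 2.
A winning move leaves total XOR = 0, i.e. changes one component's Grundy value g to g ⊕ X where X is the current total.
Pile A: need g' = 2⊕2 = 0. Options: 16−3→G=1, 16−4→G=0, 16−5→G=0, 16−6→G=0, 16−7→G=3. Hits: 3.
Pile B: need g' = 0⊕2 = 2. Options: 12−3→G=3, 12−4→G=2, 12−5→G=2, 12−6→G=2, 12−7→G=1. Hits: 3.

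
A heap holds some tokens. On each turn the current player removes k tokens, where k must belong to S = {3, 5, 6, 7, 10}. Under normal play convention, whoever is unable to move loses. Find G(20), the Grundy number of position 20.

n :  0  1  2  3  4  5  6  7  8  9 10 11 12 13 14 15 16 17 18 19 20
G :  0  0  0  1  1  1  2  2  2  3  3  3  4  0  0  0  1  1  1  2  2

2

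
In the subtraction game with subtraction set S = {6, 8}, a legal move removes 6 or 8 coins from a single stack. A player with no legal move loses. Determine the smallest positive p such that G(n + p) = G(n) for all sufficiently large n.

G(0) = 0
G(1) = mex{} = 0
G(2) = mex{} = 0
G(3) = mex{} = 0
G(4) = mex{} = 0
G(5) = mex{} = 0
G(6) = mex{0} = 1
G(7) = mex{0} = 1
G(8) = mex{0,0} = 1
G(9) = mex{0,0} = 1
G(10) = mex{0,0} = 1
G(11) = mex{0,0} = 1
G(12) = mex{1,0} = 2
G(13) = mex{1,0} = 2
G(14) = mex{1,1} = 0
G(15) = mex{1,1} = 0
G(16) = mex{1,1} = 0
G(17) = mex{1,1} = 0
G(18) = mex{2,1} = 0
G(19) = mex{2,1} = 0
G(20) = mex{0,2} = 1
G(21) = mex{0,2} = 1
G(22) = mex{0,0} = 1
G(23) = mex{0,0} = 1
G(24) = mex{0,0} = 1
G(25) = mex{0,0} = 1
G(26) = mex{1,0} = 2
G(27) = mex{1,0} = 2
G(28) = mex{1,1} = 0
G(29) = mex{1,1} = 0
G(n+14) = G(n) holds for n = 0,…,7 (a full window of length max(S) = 8), so the sequence is purely periodic with period 14.

14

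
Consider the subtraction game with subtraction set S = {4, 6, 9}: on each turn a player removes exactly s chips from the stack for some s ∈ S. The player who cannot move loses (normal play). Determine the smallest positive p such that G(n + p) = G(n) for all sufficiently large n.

G(0) = 0
G(1) = mex{} = 0
G(2) = mex{} = 0
G(3) = mex{} = 0
G(4) = mex{0} = 1
G(5) = mex{0} = 1
G(6) = mex{0,0} = 1
G(7) = mex{0,0} = 1
G(8) = mex{1,0} = 2
G(9) = mex{1,0,0} = 2
G(10) = mex{1,1,0} = 2
G(11) = mex{1,1,0} = 2
G(12) = mex{2,1,0} = 3
G(13) = mex{2,1,1} = 0
G(14) = mex{2,2,1} = 0
G(15) = mex{2,2,1} = 0
G(16) = mex{3,2,1} = 0
G(17) = mex{0,2,2} = 1
G(18) = mex{0,3,2} = 1
G(19) = mex{0,0,2} = 1
G(20) = mex{0,0,2} = 1
G(21) = mex{1,0,3} = 2
G(22) = mex{1,0,0} = 2
G(23) = mex{1,1,0} = 2
G(24) = mex{1,1,0} = 2
G(25) = mex{2,1,0} = 3
G(26) = mex{2,1,1} = 0
G(27) = mex{2,2,1} = 0
G(n+13) = G(n) holds for n = 0,…,8 (a full window of length max(S) = 9), so the sequence is purely periodic with period 13.

13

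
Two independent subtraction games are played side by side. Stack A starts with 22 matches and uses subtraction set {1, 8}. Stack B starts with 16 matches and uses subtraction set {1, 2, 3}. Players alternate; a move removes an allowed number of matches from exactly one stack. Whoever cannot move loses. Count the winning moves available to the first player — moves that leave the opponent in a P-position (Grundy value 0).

Stack A, S = {1, 8}:
G(0) = 0
G(1) = mex{0} = 1
G(2) = mex{1} = 0
G(3) = mex{0} = 1
G(4) = mex{1} = 0
G(5) = mex{0} = 1
G(6) = mex{1} = 0
G(7) = mex{0} = 1
G(8) = mex{1,0} = 2
G(9) = mex{2,1} = 0
G(10) = mex{0,0} = 1
G(11) = mex{1,1} = 0
G(12) = mex{0,0} = 1
G(13) = mex{1,1} = 0
G(14) = mex{0,0} = 1
G(15) = mex{1,1} = 0
G(16) = mex{0,2} = 1
G(17) = mex{1,0} = 2
G(18) = mex{2,1} = 0
G(19) = mex{0,0} = 1
G(20) = mex{1,1} = 0
G(21) = mex{0,0} = 1
G(22) = mex{1,1} = 0
G_A(22) = 0.
Stack B, S = {1, 2, 3}:
n :  0  1  2  3  4  5  6  7  8  9 10 11 12 13 14 15 16
G :  0  1  2  3  0  1  2  3  0  1  2  3  0  1  2  3  0
G_B(16) = 0.
Combined Grundy value = 0 ⊕ 0 = 0.
A winning move leaves total XOR = 0, i.e. changes one component's Grundy value g to g ⊕ X where X is the current total.
Stack A: target g' = 0⊕0 = 0, but every legal move changes the Grundy value (mex property), so 0 moves.
Stack B: target g' = 0⊕0 = 0, but every legal move changes the Grundy value (mex property), so 0 moves.

0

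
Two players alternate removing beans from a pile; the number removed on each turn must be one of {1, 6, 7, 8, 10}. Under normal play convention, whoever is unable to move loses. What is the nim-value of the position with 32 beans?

G(0) = 0
G(1) = mex{0} = 1
G(2) = mex{1} = 0
G(3) = mex{0} = 1
G(4) = mex{1} = 0
G(5) = mex{0} = 1
G(6) = mex{1,0} = 2
G(7) = mex{2,1,0} = 3
G(8) = mex{3,0,1,0} = 2
G(9) = mex{2,1,0,1} = 3
G(10) = mex{3,0,1,0,0} = 2
G(11) = mex{2,1,0,1,1} = 3
G(12) = mex{3,2,1,0,0} = 4
G(13) = mex{4,3,2,1,1} = 0
G(14) = mex{0,2,3,2,0} = 1
G(15) = mex{1,3,2,3,1} = 0
G(16) = mex{0,2,3,2,2} = 1
G(17) = mex{1,3,2,3,3} = 0
G(18) = mex{0,4,3,2,2} = 1
G(19) = mex{1,0,4,3,3} = 2
G(20) = mex{2,1,0,4,2} = 3
G(21) = mex{3,0,1,0,3} = 2
G(22) = mex{2,1,0,1,4} = 3
G(23) = mex{3,0,1,0,0} = 2
G(24) = mex{2,1,0,1,1} = 3
G(25) = mex{3,2,1,0,0} = 4
G(26) = mex{4,3,2,1,1} = 0
G(27) = mex{0,2,3,2,0} = 1
G(28) = mex{1,3,2,3,1} = 0
G(29) = mex{0,2,3,2,2} = 1
G(30) = mex{1,3,2,3,3} = 0
G(31) = mex{0,4,3,2,2} = 1
G(32) = mex{1,0,4,3,3} = 2

2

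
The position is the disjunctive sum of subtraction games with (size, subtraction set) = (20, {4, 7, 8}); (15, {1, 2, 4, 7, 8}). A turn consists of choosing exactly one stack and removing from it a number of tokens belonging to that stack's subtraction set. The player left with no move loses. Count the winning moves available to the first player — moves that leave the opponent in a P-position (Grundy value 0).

Stack A, S = {4, 7, 8}:
G(0) = 0
G(1) = mex{} = 0
G(2) = mex{} = 0
G(3) = mex{} = 0
G(4) = mex{0} = 1
G(5) = mex{0} = 1
G(6) = mex{0} = 1
G(7) = mex{0,0} = 1
G(8) = mex{1,0,0} = 2
G(9) = mex{1,0,0} = 2
G(10) = mex{1,0,0} = 2
G(11) = mex{1,1,0} = 2
G(12) = mex{2,1,1} = 0
G(13) = mex{2,1,1} = 0
G(14) = mex{2,1,1} = 0
G(15) = mex{2,2,1} = 0
G(16) = mex{0,2,2} = 1
G(17) = mex{0,2,2} = 1
G(18) = mex{0,2,2} = 1
G(19) = mex{0,0,2} = 1
G(20) = mex{1,0,0} = 2
G_A(20) = 2.
Stack B, S = {1, 2, 4, 7, 8}:
n :  0  1  2  3  4  5  6  7  8  9 10 11 12 13 14 15
G :  0  1  2  0  1  2  0  1  2  0  1  2  0  1  2  0
G_B(15) = 0.
Combined Grundy value = 2 ⊕ 0 = 2.
A winning move leaves total XOR = 0, i.e. changes one component's Grundy value g to g ⊕ X where X is the current total.
Stack A: need g' = 2⊕2 = 0. Options: 20−4→G=1, 20−7→G=0, 20−8→G=0. Hits: 2.
Stack B: need g' = 0⊕2 = 2. Options: 15−1→G=2, 15−2→G=1, 15−4→G=2, 15−7→G=2, 15−8→G=1. Hits: 3.

5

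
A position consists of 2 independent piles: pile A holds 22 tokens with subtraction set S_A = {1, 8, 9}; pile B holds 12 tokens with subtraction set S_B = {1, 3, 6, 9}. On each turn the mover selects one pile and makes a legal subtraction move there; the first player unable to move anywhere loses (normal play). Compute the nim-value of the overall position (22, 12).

Pile A, S = {1, 8, 9}:
n :  0  1  2  3  4  5  6  7  8  9 10 11 12 13 14 15 16 17 18 19 20 21 22
G :  0  1  0  1  0  1  0  1  2  3  2  3  2  3  2  3  0  1  0  1  0  1  0
G_A(22) = 0.
Pile B, S = {1, 3, 6, 9}:
G(0) = 0
G(1) = mex{0} = 1
G(2) = mex{1} = 0
G(3) = mex{0,0} = 1
G(4) = mex{1,1} = 0
G(5) = mex{0,0} = 1
G(6) = mex{1,1,0} = 2
G(7) = mex{2,0,1} = 3
G(8) = mex{3,1,0} = 2
G(9) = mex{2,2,1,0} = 3
G(10) = mex{3,3,0,1} = 2
G(11) = mex{2,2,1,0} = 3
G(12) = mex{3,3,2,1} = 0
G_B(12) = 0.
Combined Grundy value = 0 ⊕ 0 = 0.

0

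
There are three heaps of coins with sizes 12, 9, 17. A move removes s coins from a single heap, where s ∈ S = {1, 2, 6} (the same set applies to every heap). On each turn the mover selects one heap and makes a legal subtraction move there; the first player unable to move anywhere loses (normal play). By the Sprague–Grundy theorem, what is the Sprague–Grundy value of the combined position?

0

All heaps use S = {1, 2, 6}:
n :  0  1  2  3  4  5  6  7  8  9 10 11 12 13 14 15 16 17
G :  0  1  2  0  1  2  3  0  1  2  0  1  2  3  0  1  2  0
Heap A: G(12) = 2.
Heap B: G(9) = 2.
Heap C: G(17) = 0.
Combined Grundy value = 2 ⊕ 2 ⊕ 0 = 0.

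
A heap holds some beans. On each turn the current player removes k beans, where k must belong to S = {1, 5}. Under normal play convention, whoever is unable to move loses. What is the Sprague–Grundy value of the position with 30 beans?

0

G(0) = 0
G(1) = mex{0} = 1
G(2) = mex{1} = 0
G(3) = mex{0} = 1
G(4) = mex{1} = 0
G(5) = mex{0,0} = 1
G(6) = mex{1,1} = 0
G(7) = mex{0,0} = 1
G(8) = mex{1,1} = 0
G(9) = mex{0,0} = 1
G(10) = mex{1,1} = 0
G(11) = mex{0,0} = 1
G(12) = mex{1,1} = 0
G(13) = mex{0,0} = 1
G(14) = mex{1,1} = 0
G(15) = mex{0,0} = 1
G(16) = mex{1,1} = 0
G(17) = mex{0,0} = 1
G(18) = mex{1,1} = 0
G(19) = mex{0,0} = 1
G(20) = mex{1,1} = 0
G(21) = mex{0,0} = 1
G(22) = mex{1,1} = 0
G(23) = mex{0,0} = 1
G(24) = mex{1,1} = 0
G(25) = mex{0,0} = 1
G(26) = mex{1,1} = 0
G(27) = mex{0,0} = 1
G(28) = mex{1,1} = 0
G(29) = mex{0,0} = 1
G(30) = mex{1,1} = 0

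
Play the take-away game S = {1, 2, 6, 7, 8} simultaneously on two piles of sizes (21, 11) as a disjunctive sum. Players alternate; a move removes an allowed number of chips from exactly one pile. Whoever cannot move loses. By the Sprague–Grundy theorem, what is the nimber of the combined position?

All piles use S = {1, 2, 6, 7, 8}:
G(0) = 0
G(1) = mex{0} = 1
G(2) = mex{1,0} = 2
G(3) = mex{2,1} = 0
G(4) = mex{0,2} = 1
G(5) = mex{1,0} = 2
G(6) = mex{2,1,0} = 3
G(7) = mex{3,2,1,0} = 4
G(8) = mex{4,3,2,1,0} = 5
G(9) = mex{5,4,0,2,1} = 3
G(10) = mex{3,5,1,0,2} = 4
G(11) = mex{4,3,2,1,0} = 5
G(12) = mex{5,4,3,2,1} = 0
G(13) = mex{0,5,4,3,2} = 1
G(14) = mex{1,0,5,4,3} = 2
G(15) = mex{2,1,3,5,4} = 0
G(16) = mex{0,2,4,3,5} = 1
G(17) = mex{1,0,5,4,3} = 2
G(18) = mex{2,1,0,5,4} = 3
G(19) = mex{3,2,1,0,5} = 4
G(20) = mex{4,3,2,1,0} = 5
G(21) = mex{5,4,0,2,1} = 3
Pile A: G(21) = 3.
Pile B: G(11) = 5.
Combined Grundy value = 3 ⊕ 5 = 6.

6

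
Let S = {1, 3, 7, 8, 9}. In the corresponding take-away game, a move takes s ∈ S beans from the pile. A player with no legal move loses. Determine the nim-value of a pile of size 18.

0

G(0) = 0
G(1) = mex{0} = 1
G(2) = mex{1} = 0
G(3) = mex{0,0} = 1
G(4) = mex{1,1} = 0
G(5) = mex{0,0} = 1
G(6) = mex{1,1} = 0
G(7) = mex{0,0,0} = 1
G(8) = mex{1,1,1,0} = 2
G(9) = mex{2,0,0,1,0} = 3
G(10) = mex{3,1,1,0,1} = 2
G(11) = mex{2,2,0,1,0} = 3
G(12) = mex{3,3,1,0,1} = 2
G(13) = mex{2,2,0,1,0} = 3
G(14) = mex{3,3,1,0,1} = 2
G(15) = mex{2,2,2,1,0} = 3
G(16) = mex{3,3,3,2,1} = 0
G(17) = mex{0,2,2,3,2} = 1
G(18) = mex{1,3,3,2,3} = 0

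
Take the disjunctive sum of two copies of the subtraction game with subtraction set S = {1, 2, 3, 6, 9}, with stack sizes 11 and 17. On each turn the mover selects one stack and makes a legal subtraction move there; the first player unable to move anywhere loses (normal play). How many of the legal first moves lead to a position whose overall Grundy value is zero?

All stacks use S = {1, 2, 3, 6, 9}:
n :  0  1  2  3  4  5  6  7  8  9 10 11 12 13 14 15 16 17
G :  0  1  2  3  0  1  2  3  0  1  2  3  0  1  2  3  0  1
Stack A: G(11) = 3.
Stack B: G(17) = 1.
Combined Grundy value = 3 ⊕ 1 = 2.
A winning move leaves total XOR = 0, i.e. changes one component's Grundy value g to g ⊕ X where X is the current total.
Stack A: need g' = 3⊕2 = 1. Options: 11−1→G=2, 11−2→G=1, 11−3→G=0, 11−6→G=1, 11−9→G=2. Hits: 2.
Stack B: need g' = 1⊕2 = 3. Options: 17−1→G=0, 17−2→G=3, 17−3→G=2, 17−6→G=3, 17−9→G=0. Hits: 2.

4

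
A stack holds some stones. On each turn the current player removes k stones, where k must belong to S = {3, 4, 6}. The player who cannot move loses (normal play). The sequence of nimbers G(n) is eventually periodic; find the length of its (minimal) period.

G(0) = 0
G(1) = mex{} = 0
G(2) = mex{} = 0
G(3) = mex{0} = 1
G(4) = mex{0,0} = 1
G(5) = mex{0,0} = 1
G(6) = mex{1,0,0} = 2
G(7) = mex{1,1,0} = 2
G(8) = mex{1,1,0} = 2
G(9) = mex{2,1,1} = 0
G(10) = mex{2,2,1} = 0
G(11) = mex{2,2,1} = 0
G(12) = mex{0,2,2} = 1
G(13) = mex{0,0,2} = 1
G(14) = mex{0,0,2} = 1
G(15) = mex{1,0,0} = 2
G(16) = mex{1,1,0} = 2
G(17) = mex{1,1,0} = 2
G(18) = mex{2,1,1} = 0
G(19) = mex{2,2,1} = 0
G(n+9) = G(n) holds for n = 0,…,5 (a full window of length max(S) = 6), so the sequence is purely periodic with period 9.

9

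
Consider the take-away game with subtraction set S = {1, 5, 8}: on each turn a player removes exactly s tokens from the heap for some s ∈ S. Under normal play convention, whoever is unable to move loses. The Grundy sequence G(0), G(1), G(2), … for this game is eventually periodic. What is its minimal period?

G(0) = 0
G(1) = mex{0} = 1
G(2) = mex{1} = 0
G(3) = mex{0} = 1
G(4) = mex{1} = 0
G(5) = mex{0,0} = 1
G(6) = mex{1,1} = 0
G(7) = mex{0,0} = 1
G(8) = mex{1,1,0} = 2
G(9) = mex{2,0,1} = 3
G(10) = mex{3,1,0} = 2
G(11) = mex{2,0,1} = 3
G(12) = mex{3,1,0} = 2
G(13) = mex{2,2,1} = 0
G(14) = mex{0,3,0} = 1
G(15) = mex{1,2,1} = 0
G(16) = mex{0,3,2} = 1
G(17) = mex{1,2,3} = 0
G(18) = mex{0,0,2} = 1
G(19) = mex{1,1,3} = 0
G(20) = mex{0,0,2} = 1
G(21) = mex{1,1,0} = 2
G(22) = mex{2,0,1} = 3
G(23) = mex{3,1,0} = 2
G(24) = mex{2,0,1} = 3
G(25) = mex{3,1,0} = 2
G(26) = mex{2,2,1} = 0
G(27) = mex{0,3,0} = 1
G(n+13) = G(n) holds for n = 0,…,7 (a full window of length max(S) = 8), so the sequence is purely periodic with period 13.

13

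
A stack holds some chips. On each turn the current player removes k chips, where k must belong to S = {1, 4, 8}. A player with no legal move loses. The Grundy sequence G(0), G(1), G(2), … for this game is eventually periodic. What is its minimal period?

n :  0  1  2  3  4  5  6  7  8  9 10 11 12 13 14 15 16 17 18 19 20 21 22 23 24 25
G :  0  1  0  1  2  0  1  0  1  2  3  2  0  1  0  1  2  0  1  0  1  2  3  2  0  1
G(n+12) = G(n) holds for n = 0,…,7 (a full window of length max(S) = 8), so the sequence is purely periodic with period 12.

12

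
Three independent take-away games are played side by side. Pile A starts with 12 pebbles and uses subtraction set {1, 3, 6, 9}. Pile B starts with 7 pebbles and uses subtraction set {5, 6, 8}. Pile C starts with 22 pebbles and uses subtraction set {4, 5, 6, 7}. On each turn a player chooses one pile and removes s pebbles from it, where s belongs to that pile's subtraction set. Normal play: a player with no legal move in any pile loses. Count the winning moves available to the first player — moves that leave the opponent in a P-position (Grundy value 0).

Pile A, S = {1, 3, 6, 9}:
G(0) = 0
G(1) = mex{0} = 1
G(2) = mex{1} = 0
G(3) = mex{0,0} = 1
G(4) = mex{1,1} = 0
G(5) = mex{0,0} = 1
G(6) = mex{1,1,0} = 2
G(7) = mex{2,0,1} = 3
G(8) = mex{3,1,0} = 2
G(9) = mex{2,2,1,0} = 3
G(10) = mex{3,3,0,1} = 2
G(11) = mex{2,2,1,0} = 3
G(12) = mex{3,3,2,1} = 0
G_A(12) = 0.
Pile B, S = {5, 6, 8}:
n : 0 1 2 3 4 5 6 7
G : 0 0 0 0 0 1 1 1
G_B(7) = 1.
Pile C, S = {4, 5, 6, 7}:
n :  0  1  2  3  4  5  6  7  8  9 10 11 12 13 14 15 16 17 18 19 20 21 22
G :  0  0  0  0  1  1  1  1  2  2  2  0  0  0  0  1  1  1  1  2  2  2  0
G_C(22) = 0.
Combined Grundy value = 0 ⊕ 1 ⊕ 0 = 1.
A winning move leaves total XOR = 0, i.e. changes one component's Grundy value g to g ⊕ X where X is the current total.
Pile A: need g' = 0⊕1 = 1. Options: 12−1→G=3, 12−3→G=3, 12−6→G=2, 12−9→G=1. Hits: 1.
Pile B: need g' = 1⊕1 = 0. Options: 7−5→G=0, 7−6→G=0. Hits: 2.
Pile C: need g' = 0⊕1 = 1. Options: 22−4→G=1, 22−5→G=1, 22−6→G=1, 22−7→G=1. Hits: 4.

7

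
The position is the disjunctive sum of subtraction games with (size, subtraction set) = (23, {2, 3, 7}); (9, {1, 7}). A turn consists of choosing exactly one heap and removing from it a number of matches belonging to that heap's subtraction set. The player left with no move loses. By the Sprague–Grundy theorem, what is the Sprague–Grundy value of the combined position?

0

Heap A, S = {2, 3, 7}:
G(0) = 0
G(1) = mex{} = 0
G(2) = mex{0} = 1
G(3) = mex{0,0} = 1
G(4) = mex{1,0} = 2
G(5) = mex{1,1} = 0
G(6) = mex{2,1} = 0
G(7) = mex{0,2,0} = 1
G(8) = mex{0,0,0} = 1
G(9) = mex{1,0,1} = 2
G(10) = mex{1,1,1} = 0
G(11) = mex{2,1,2} = 0
G(12) = mex{0,2,0} = 1
G(13) = mex{0,0,0} = 1
G(14) = mex{1,0,1} = 2
G(15) = mex{1,1,1} = 0
G(16) = mex{2,1,2} = 0
G(17) = mex{0,2,0} = 1
G(18) = mex{0,0,0} = 1
G(19) = mex{1,0,1} = 2
G(20) = mex{1,1,1} = 0
G(21) = mex{2,1,2} = 0
G(22) = mex{0,2,0} = 1
G(23) = mex{0,0,0} = 1
G_A(23) = 1.
Heap B, S = {1, 7}:
G(0) = 0
G(1) = mex{0} = 1
G(2) = mex{1} = 0
G(3) = mex{0} = 1
G(4) = mex{1} = 0
G(5) = mex{0} = 1
G(6) = mex{1} = 0
G(7) = mex{0,0} = 1
G(8) = mex{1,1} = 0
G(9) = mex{0,0} = 1
G_B(9) = 1.
Combined Grundy value = 1 ⊕ 1 = 0.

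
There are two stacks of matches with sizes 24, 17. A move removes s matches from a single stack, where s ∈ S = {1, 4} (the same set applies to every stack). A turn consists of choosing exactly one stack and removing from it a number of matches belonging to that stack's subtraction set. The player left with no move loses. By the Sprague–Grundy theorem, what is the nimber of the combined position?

2

All stacks use S = {1, 4}:
G(0) = 0
G(1) = mex{0} = 1
G(2) = mex{1} = 0
G(3) = mex{0} = 1
G(4) = mex{1,0} = 2
G(5) = mex{2,1} = 0
G(6) = mex{0,0} = 1
G(7) = mex{1,1} = 0
G(8) = mex{0,2} = 1
G(9) = mex{1,0} = 2
G(10) = mex{2,1} = 0
G(11) = mex{0,0} = 1
G(12) = mex{1,1} = 0
G(13) = mex{0,2} = 1
G(14) = mex{1,0} = 2
G(15) = mex{2,1} = 0
G(16) = mex{0,0} = 1
G(17) = mex{1,1} = 0
G(18) = mex{0,2} = 1
G(19) = mex{1,0} = 2
G(20) = mex{2,1} = 0
G(21) = mex{0,0} = 1
G(22) = mex{1,1} = 0
G(23) = mex{0,2} = 1
G(24) = mex{1,0} = 2
Stack A: G(24) = 2.
Stack B: G(17) = 0.
Combined Grundy value = 2 ⊕ 0 = 2.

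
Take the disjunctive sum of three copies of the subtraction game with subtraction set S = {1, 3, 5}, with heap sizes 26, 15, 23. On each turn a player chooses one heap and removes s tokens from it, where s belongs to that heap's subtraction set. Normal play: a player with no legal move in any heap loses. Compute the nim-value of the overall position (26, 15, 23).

0

All heaps use S = {1, 3, 5}:
G(0) = 0
G(1) = mex{0} = 1
G(2) = mex{1} = 0
G(3) = mex{0,0} = 1
G(4) = mex{1,1} = 0
G(5) = mex{0,0,0} = 1
G(6) = mex{1,1,1} = 0
G(7) = mex{0,0,0} = 1
G(8) = mex{1,1,1} = 0
G(9) = mex{0,0,0} = 1
G(10) = mex{1,1,1} = 0
G(11) = mex{0,0,0} = 1
G(12) = mex{1,1,1} = 0
G(13) = mex{0,0,0} = 1
G(14) = mex{1,1,1} = 0
G(15) = mex{0,0,0} = 1
G(16) = mex{1,1,1} = 0
G(17) = mex{0,0,0} = 1
G(18) = mex{1,1,1} = 0
G(19) = mex{0,0,0} = 1
G(20) = mex{1,1,1} = 0
G(21) = mex{0,0,0} = 1
G(22) = mex{1,1,1} = 0
G(23) = mex{0,0,0} = 1
G(24) = mex{1,1,1} = 0
G(25) = mex{0,0,0} = 1
G(26) = mex{1,1,1} = 0
Heap A: G(26) = 0.
Heap B: G(15) = 1.
Heap C: G(23) = 1.
Combined Grundy value = 0 ⊕ 1 ⊕ 1 = 0.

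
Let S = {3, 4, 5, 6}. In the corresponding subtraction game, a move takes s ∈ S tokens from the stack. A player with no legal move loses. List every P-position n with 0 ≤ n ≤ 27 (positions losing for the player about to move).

n :  0  1  2  3  4  5  6  7  8  9 10 11 12 13 14 15 16 17 18 19 20 21 22 23 24 25 26 27
G :  0  0  0  1  1  1  2  2  2  0  0  0  1  1  1  2  2  2  0  0  0  1  1  1  2  2  2  0
P-positions are exactly the n with G(n) = 0.

0, 1, 2, 9, 10, 11, 18, 19, 20, 27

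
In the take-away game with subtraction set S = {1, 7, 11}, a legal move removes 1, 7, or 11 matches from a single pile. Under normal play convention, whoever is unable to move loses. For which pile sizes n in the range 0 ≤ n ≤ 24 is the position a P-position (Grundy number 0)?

0, 2, 4, 6, 8, 10, 12, 14, 16, 18, 20, 22, 24

n :  0  1  2  3  4  5  6  7  8  9 10 11 12 13 14 15 16 17 18 19 20 21 22 23 24
G :  0  1  0  1  0  1  0  1  0  1  0  1  0  1  0  1  0  1  0  1  0  1  0  1  0
P-positions are exactly the n with G(n) = 0.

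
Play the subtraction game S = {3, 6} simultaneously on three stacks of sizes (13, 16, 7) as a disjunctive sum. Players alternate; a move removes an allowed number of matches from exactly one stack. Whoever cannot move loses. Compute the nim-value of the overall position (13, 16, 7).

All stacks use S = {3, 6}:
G(0) = 0
G(1) = mex{} = 0
G(2) = mex{} = 0
G(3) = mex{0} = 1
G(4) = mex{0} = 1
G(5) = mex{0} = 1
G(6) = mex{1,0} = 2
G(7) = mex{1,0} = 2
G(8) = mex{1,0} = 2
G(9) = mex{2,1} = 0
G(10) = mex{2,1} = 0
G(11) = mex{2,1} = 0
G(12) = mex{0,2} = 1
G(13) = mex{0,2} = 1
G(14) = mex{0,2} = 1
G(15) = mex{1,0} = 2
G(16) = mex{1,0} = 2
Stack A: G(13) = 1.
Stack B: G(16) = 2.
Stack C: G(7) = 2.
Combined Grundy value = 1 ⊕ 2 ⊕ 2 = 1.

1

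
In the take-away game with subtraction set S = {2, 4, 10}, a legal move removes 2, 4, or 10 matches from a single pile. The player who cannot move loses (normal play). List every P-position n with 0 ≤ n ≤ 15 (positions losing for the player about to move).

0, 1, 6, 7, 12, 13

n :  0  1  2  3  4  5  6  7  8  9 10 11 12 13 14 15
G :  0  0  1  1  2  2  0  0  1  1  2  2  0  0  1  1
P-positions are exactly the n with G(n) = 0.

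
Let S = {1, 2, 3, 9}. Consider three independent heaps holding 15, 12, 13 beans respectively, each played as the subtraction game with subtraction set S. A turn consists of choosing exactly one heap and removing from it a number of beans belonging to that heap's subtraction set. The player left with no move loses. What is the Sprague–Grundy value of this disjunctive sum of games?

2

All heaps use S = {1, 2, 3, 9}:
n :  0  1  2  3  4  5  6  7  8  9 10 11 12 13 14 15
G :  0  1  2  3  0  1  2  3  0  1  2  3  0  1  2  3
Heap A: G(15) = 3.
Heap B: G(12) = 0.
Heap C: G(13) = 1.
Combined Grundy value = 3 ⊕ 0 ⊕ 1 = 2.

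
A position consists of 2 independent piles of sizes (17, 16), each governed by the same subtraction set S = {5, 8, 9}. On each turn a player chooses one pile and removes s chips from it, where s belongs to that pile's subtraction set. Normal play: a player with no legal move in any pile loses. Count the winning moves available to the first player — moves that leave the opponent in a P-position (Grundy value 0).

All piles use S = {5, 8, 9}:
G(0) = 0
G(1) = mex{} = 0
G(2) = mex{} = 0
G(3) = mex{} = 0
G(4) = mex{} = 0
G(5) = mex{0} = 1
G(6) = mex{0} = 1
G(7) = mex{0} = 1
G(8) = mex{0,0} = 1
G(9) = mex{0,0,0} = 1
G(10) = mex{1,0,0} = 2
G(11) = mex{1,0,0} = 2
G(12) = mex{1,0,0} = 2
G(13) = mex{1,1,0} = 2
G(14) = mex{1,1,1} = 0
G(15) = mex{2,1,1} = 0
G(16) = mex{2,1,1} = 0
G(17) = mex{2,1,1} = 0
Pile A: G(17) = 0.
Pile B: G(16) = 0.
Combined Grundy value = 0 ⊕ 0 = 0.
A winning move leaves total XOR = 0, i.e. changes one component's Grundy value g to g ⊕ X where X is the current total.
Pile A: target g' = 0⊕0 = 0, but every legal move changes the Grundy value (mex property), so 0 moves.
Pile B: target g' = 0⊕0 = 0, but every legal move changes the Grundy value (mex property), so 0 moves.

0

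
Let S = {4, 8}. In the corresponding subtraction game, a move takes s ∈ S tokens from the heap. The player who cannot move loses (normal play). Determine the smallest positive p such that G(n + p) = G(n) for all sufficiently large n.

12

n :  0  1  2  3  4  5  6  7  8  9 10 11 12 13 14 15 16 17 18 19 20 21 22 23 24 25
G :  0  0  0  0  1  1  1  1  2  2  2  2  0  0  0  0  1  1  1  1  2  2  2  2  0  0
G(n+12) = G(n) holds for n = 0,…,7 (a full window of length max(S) = 8), so the sequence is purely periodic with period 12.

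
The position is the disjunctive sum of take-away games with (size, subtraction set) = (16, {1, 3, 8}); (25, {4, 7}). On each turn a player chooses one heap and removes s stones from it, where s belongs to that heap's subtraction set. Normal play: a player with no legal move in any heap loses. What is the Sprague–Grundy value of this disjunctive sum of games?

Heap A, S = {1, 3, 8}:
n :  0  1  2  3  4  5  6  7  8  9 10 11 12 13 14 15 16
G :  0  1  0  1  0  1  0  1  2  3  2  0  1  0  1  0  1
G_A(16) = 1.
Heap B, S = {4, 7}:
G(0) = 0
G(1) = mex{} = 0
G(2) = mex{} = 0
G(3) = mex{} = 0
G(4) = mex{0} = 1
G(5) = mex{0} = 1
G(6) = mex{0} = 1
G(7) = mex{0,0} = 1
G(8) = mex{1,0} = 2
G(9) = mex{1,0} = 2
G(10) = mex{1,0} = 2
G(11) = mex{1,1} = 0
G(12) = mex{2,1} = 0
G(13) = mex{2,1} = 0
G(14) = mex{2,1} = 0
G(15) = mex{0,2} = 1
G(16) = mex{0,2} = 1
G(17) = mex{0,2} = 1
G(18) = mex{0,0} = 1
G(19) = mex{1,0} = 2
G(20) = mex{1,0} = 2
G(21) = mex{1,0} = 2
G(22) = mex{1,1} = 0
G(23) = mex{2,1} = 0
G(24) = mex{2,1} = 0
G(25) = mex{2,1} = 0
G_B(25) = 0.
Combined Grundy value = 1 ⊕ 0 = 1.

1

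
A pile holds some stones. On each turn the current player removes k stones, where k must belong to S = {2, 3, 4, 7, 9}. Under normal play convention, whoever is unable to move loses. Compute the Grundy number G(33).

G(0) = 0
G(1) = mex{} = 0
G(2) = mex{0} = 1
G(3) = mex{0,0} = 1
G(4) = mex{1,0,0} = 2
G(5) = mex{1,1,0} = 2
G(6) = mex{2,1,1} = 0
G(7) = mex{2,2,1,0} = 3
G(8) = mex{0,2,2,0} = 1
G(9) = mex{3,0,2,1,0} = 4
G(10) = mex{1,3,0,1,0} = 2
G(11) = mex{4,1,3,2,1} = 0
G(12) = mex{2,4,1,2,1} = 0
G(13) = mex{0,2,4,0,2} = 1
G(14) = mex{0,0,2,3,2} = 1
G(15) = mex{1,0,0,1,0} = 2
G(16) = mex{1,1,0,4,3} = 2
G(17) = mex{2,1,1,2,1} = 0
G(18) = mex{2,2,1,0,4} = 3
G(19) = mex{0,2,2,0,2} = 1
G(20) = mex{3,0,2,1,0} = 4
G(21) = mex{1,3,0,1,0} = 2
G(22) = mex{4,1,3,2,1} = 0
G(23) = mex{2,4,1,2,1} = 0
G(24) = mex{0,2,4,0,2} = 1
G(25) = mex{0,0,2,3,2} = 1
G(26) = mex{1,0,0,1,0} = 2
G(27) = mex{1,1,0,4,3} = 2
G(28) = mex{2,1,1,2,1} = 0
G(29) = mex{2,2,1,0,4} = 3
G(30) = mex{0,2,2,0,2} = 1
G(31) = mex{3,0,2,1,0} = 4
G(32) = mex{1,3,0,1,0} = 2
G(33) = mex{4,1,3,2,1} = 0

0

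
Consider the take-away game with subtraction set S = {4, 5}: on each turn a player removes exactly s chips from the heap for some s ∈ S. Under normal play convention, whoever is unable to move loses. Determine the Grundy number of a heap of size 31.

G(0) = 0
G(1) = mex{} = 0
G(2) = mex{} = 0
G(3) = mex{} = 0
G(4) = mex{0} = 1
G(5) = mex{0,0} = 1
G(6) = mex{0,0} = 1
G(7) = mex{0,0} = 1
G(8) = mex{1,0} = 2
G(9) = mex{1,1} = 0
G(10) = mex{1,1} = 0
G(11) = mex{1,1} = 0
G(12) = mex{2,1} = 0
G(13) = mex{0,2} = 1
G(14) = mex{0,0} = 1
G(15) = mex{0,0} = 1
G(16) = mex{0,0} = 1
G(17) = mex{1,0} = 2
G(18) = mex{1,1} = 0
G(19) = mex{1,1} = 0
G(20) = mex{1,1} = 0
G(21) = mex{2,1} = 0
G(22) = mex{0,2} = 1
G(23) = mex{0,0} = 1
G(24) = mex{0,0} = 1
G(25) = mex{0,0} = 1
G(26) = mex{1,0} = 2
G(27) = mex{1,1} = 0
G(28) = mex{1,1} = 0
G(29) = mex{1,1} = 0
G(30) = mex{2,1} = 0
G(31) = mex{0,2} = 1

1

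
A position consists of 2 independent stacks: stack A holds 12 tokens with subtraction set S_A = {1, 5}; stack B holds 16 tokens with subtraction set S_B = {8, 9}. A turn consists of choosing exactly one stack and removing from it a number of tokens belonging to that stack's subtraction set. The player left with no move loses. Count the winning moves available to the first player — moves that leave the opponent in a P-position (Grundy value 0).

1

Stack A, S = {1, 5}:
G(0) = 0
G(1) = mex{0} = 1
G(2) = mex{1} = 0
G(3) = mex{0} = 1
G(4) = mex{1} = 0
G(5) = mex{0,0} = 1
G(6) = mex{1,1} = 0
G(7) = mex{0,0} = 1
G(8) = mex{1,1} = 0
G(9) = mex{0,0} = 1
G(10) = mex{1,1} = 0
G(11) = mex{0,0} = 1
G(12) = mex{1,1} = 0
G_A(12) = 0.
Stack B, S = {8, 9}:
n :  0  1  2  3  4  5  6  7  8  9 10 11 12 13 14 15 16
G :  0  0  0  0  0  0  0  0  1  1  1  1  1  1  1  1  2
G_B(16) = 2.
Combined Grundy value = 0 ⊕ 2 = 2.
A winning move leaves total XOR = 0, i.e. changes one component's Grundy value g to g ⊕ X where X is the current total.
Stack A: need g' = 0⊕2 = 2. Options: 12−1→G=1, 12−5→G=1. Hits: 0.
Stack B: need g' = 2⊕2 = 0. Options: 16−8→G=1, 16−9→G=0. Hits: 1.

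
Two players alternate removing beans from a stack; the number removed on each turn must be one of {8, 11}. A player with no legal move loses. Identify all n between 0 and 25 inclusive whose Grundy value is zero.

n :  0  1  2  3  4  5  6  7  8  9 10 11 12 13 14 15 16 17 18 19 20 21 22 23 24 25
G :  0  0  0  0  0  0  0  0  1  1  1  1  1  1  1  1  2  2  2  0  0  0  0  0  0  0
P-positions are exactly the n with G(n) = 0.

0, 1, 2, 3, 4, 5, 6, 7, 19, 20, 21, 22, 23, 24, 25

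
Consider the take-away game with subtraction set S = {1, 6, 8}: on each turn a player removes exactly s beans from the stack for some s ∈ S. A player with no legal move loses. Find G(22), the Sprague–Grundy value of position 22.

n :  0  1  2  3  4  5  6  7  8  9 10 11 12 13 14 15 16 17 18 19 20 21 22
G :  0  1  0  1  0  1  2  0  1  0  1  0  1  2  0  1  0  1  0  1  2  0  1

1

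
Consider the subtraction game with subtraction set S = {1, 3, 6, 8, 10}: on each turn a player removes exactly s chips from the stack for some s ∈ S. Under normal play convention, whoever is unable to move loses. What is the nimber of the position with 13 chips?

n :  0  1  2  3  4  5  6  7  8  9 10 11 12 13
G :  0  1  0  1  0  1  2  3  2  0  1  0  1  0

0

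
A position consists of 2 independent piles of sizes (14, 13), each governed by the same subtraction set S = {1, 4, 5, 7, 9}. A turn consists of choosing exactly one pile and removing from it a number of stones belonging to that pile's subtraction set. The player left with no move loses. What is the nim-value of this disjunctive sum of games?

All piles use S = {1, 4, 5, 7, 9}:
n :  0  1  2  3  4  5  6  7  8  9 10 11 12 13 14
G :  0  1  0  1  2  3  2  3  0  1  0  1  2  3  2
Pile A: G(14) = 2.
Pile B: G(13) = 3.
Combined Grundy value = 2 ⊕ 3 = 1.

1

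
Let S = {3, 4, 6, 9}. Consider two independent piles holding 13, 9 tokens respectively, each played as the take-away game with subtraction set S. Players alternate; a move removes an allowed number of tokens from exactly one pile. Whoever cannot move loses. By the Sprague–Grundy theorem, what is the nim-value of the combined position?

3

All piles use S = {3, 4, 6, 9}:
n :  0  1  2  3  4  5  6  7  8  9 10 11 12 13
G :  0  0  0  1  1  1  2  2  2  3  3  3  0  0
Pile A: G(13) = 0.
Pile B: G(9) = 3.
Combined Grundy value = 0 ⊕ 3 = 3.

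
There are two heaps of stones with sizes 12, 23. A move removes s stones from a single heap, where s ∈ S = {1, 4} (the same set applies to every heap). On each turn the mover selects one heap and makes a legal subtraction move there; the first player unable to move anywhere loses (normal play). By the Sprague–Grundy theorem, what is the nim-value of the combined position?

All heaps use S = {1, 4}:
n :  0  1  2  3  4  5  6  7  8  9 10 11 12 13 14 15 16 17 18 19 20 21 22 23
G :  0  1  0  1  2  0  1  0  1  2  0  1  0  1  2  0  1  0  1  2  0  1  0  1
Heap A: G(12) = 0.
Heap B: G(23) = 1.
Combined Grundy value = 0 ⊕ 1 = 1.

1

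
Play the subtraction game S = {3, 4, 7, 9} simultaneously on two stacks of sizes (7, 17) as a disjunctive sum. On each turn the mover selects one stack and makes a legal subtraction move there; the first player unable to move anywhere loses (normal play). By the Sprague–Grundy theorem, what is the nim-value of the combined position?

3

All stacks use S = {3, 4, 7, 9}:
G(0) = 0
G(1) = mex{} = 0
G(2) = mex{} = 0
G(3) = mex{0} = 1
G(4) = mex{0,0} = 1
G(5) = mex{0,0} = 1
G(6) = mex{1,0} = 2
G(7) = mex{1,1,0} = 2
G(8) = mex{1,1,0} = 2
G(9) = mex{2,1,0,0} = 3
G(10) = mex{2,2,1,0} = 3
G(11) = mex{2,2,1,0} = 3
G(12) = mex{3,2,1,1} = 0
G(13) = mex{3,3,2,1} = 0
G(14) = mex{3,3,2,1} = 0
G(15) = mex{0,3,2,2} = 1
G(16) = mex{0,0,3,2} = 1
G(17) = mex{0,0,3,2} = 1
Stack A: G(7) = 2.
Stack B: G(17) = 1.
Combined Grundy value = 2 ⊕ 1 = 3.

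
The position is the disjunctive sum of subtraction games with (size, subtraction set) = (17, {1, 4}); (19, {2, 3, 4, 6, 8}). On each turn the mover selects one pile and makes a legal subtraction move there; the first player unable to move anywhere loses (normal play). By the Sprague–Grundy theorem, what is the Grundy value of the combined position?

Pile A, S = {1, 4}:
n :  0  1  2  3  4  5  6  7  8  9 10 11 12 13 14 15 16 17
G :  0  1  0  1  2  0  1  0  1  2  0  1  0  1  2  0  1  0
G_A(17) = 0.
Pile B, S = {2, 3, 4, 6, 8}:
G(0) = 0
G(1) = mex{} = 0
G(2) = mex{0} = 1
G(3) = mex{0,0} = 1
G(4) = mex{1,0,0} = 2
G(5) = mex{1,1,0} = 2
G(6) = mex{2,1,1,0} = 3
G(7) = mex{2,2,1,0} = 3
G(8) = mex{3,2,2,1,0} = 4
G(9) = mex{3,3,2,1,0} = 4
G(10) = mex{4,3,3,2,1} = 0
G(11) = mex{4,4,3,2,1} = 0
G(12) = mex{0,4,4,3,2} = 1
G(13) = mex{0,0,4,3,2} = 1
G(14) = mex{1,0,0,4,3} = 2
G(15) = mex{1,1,0,4,3} = 2
G(16) = mex{2,1,1,0,4} = 3
G(17) = mex{2,2,1,0,4} = 3
G(18) = mex{3,2,2,1,0} = 4
G(19) = mex{3,3,2,1,0} = 4
G_B(19) = 4.
Combined Grundy value = 0 ⊕ 4 = 4.

4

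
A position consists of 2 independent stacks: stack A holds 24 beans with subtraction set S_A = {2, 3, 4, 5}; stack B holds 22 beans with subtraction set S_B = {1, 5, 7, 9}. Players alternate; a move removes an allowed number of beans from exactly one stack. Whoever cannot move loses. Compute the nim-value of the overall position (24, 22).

Stack A, S = {2, 3, 4, 5}:
n :  0  1  2  3  4  5  6  7  8  9 10 11 12 13 14 15 16 17 18 19 20 21 22 23 24
G :  0  0  1  1  2  2  3  0  0  1  1  2  2  3  0  0  1  1  2  2  3  0  0  1  1
G_A(24) = 1.
Stack B, S = {1, 5, 7, 9}:
G(0) = 0
G(1) = mex{0} = 1
G(2) = mex{1} = 0
G(3) = mex{0} = 1
G(4) = mex{1} = 0
G(5) = mex{0,0} = 1
G(6) = mex{1,1} = 0
G(7) = mex{0,0,0} = 1
G(8) = mex{1,1,1} = 0
G(9) = mex{0,0,0,0} = 1
G(10) = mex{1,1,1,1} = 0
G(11) = mex{0,0,0,0} = 1
G(12) = mex{1,1,1,1} = 0
G(13) = mex{0,0,0,0} = 1
G(14) = mex{1,1,1,1} = 0
G(15) = mex{0,0,0,0} = 1
G(16) = mex{1,1,1,1} = 0
G(17) = mex{0,0,0,0} = 1
G(18) = mex{1,1,1,1} = 0
G(19) = mex{0,0,0,0} = 1
G(20) = mex{1,1,1,1} = 0
G(21) = mex{0,0,0,0} = 1
G(22) = mex{1,1,1,1} = 0
G_B(22) = 0.
Combined Grundy value = 1 ⊕ 0 = 1.

1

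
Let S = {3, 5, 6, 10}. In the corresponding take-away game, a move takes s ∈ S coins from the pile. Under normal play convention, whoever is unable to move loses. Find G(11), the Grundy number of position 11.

G(0) = 0
G(1) = mex{} = 0
G(2) = mex{} = 0
G(3) = mex{0} = 1
G(4) = mex{0} = 1
G(5) = mex{0,0} = 1
G(6) = mex{1,0,0} = 2
G(7) = mex{1,0,0} = 2
G(8) = mex{1,1,0} = 2
G(9) = mex{2,1,1} = 0
G(10) = mex{2,1,1,0} = 3
G(11) = mex{2,2,1,0} = 3

3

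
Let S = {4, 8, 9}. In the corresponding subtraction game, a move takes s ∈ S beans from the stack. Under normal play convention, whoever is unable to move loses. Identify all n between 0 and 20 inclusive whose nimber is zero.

0, 1, 2, 3, 13, 14, 15, 16

G(0) = 0
G(1) = mex{} = 0
G(2) = mex{} = 0
G(3) = mex{} = 0
G(4) = mex{0} = 1
G(5) = mex{0} = 1
G(6) = mex{0} = 1
G(7) = mex{0} = 1
G(8) = mex{1,0} = 2
G(9) = mex{1,0,0} = 2
G(10) = mex{1,0,0} = 2
G(11) = mex{1,0,0} = 2
G(12) = mex{2,1,0} = 3
G(13) = mex{2,1,1} = 0
G(14) = mex{2,1,1} = 0
G(15) = mex{2,1,1} = 0
G(16) = mex{3,2,1} = 0
G(17) = mex{0,2,2} = 1
G(18) = mex{0,2,2} = 1
G(19) = mex{0,2,2} = 1
G(20) = mex{0,3,2} = 1
P-positions are exactly the n with G(n) = 0.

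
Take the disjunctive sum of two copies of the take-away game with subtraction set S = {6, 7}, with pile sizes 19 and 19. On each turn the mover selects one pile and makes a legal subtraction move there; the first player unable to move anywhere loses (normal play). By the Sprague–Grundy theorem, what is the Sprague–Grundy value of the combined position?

All piles use S = {6, 7}:
n :  0  1  2  3  4  5  6  7  8  9 10 11 12 13 14 15 16 17 18 19
G :  0  0  0  0  0  0  1  1  1  1  1  1  2  0  0  0  0  0  0  1
Pile A: G(19) = 1.
Pile B: G(19) = 1.
Combined Grundy value = 1 ⊕ 1 = 0.

0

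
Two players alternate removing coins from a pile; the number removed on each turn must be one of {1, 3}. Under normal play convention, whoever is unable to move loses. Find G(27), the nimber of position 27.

n :  0  1  2  3  4  5  6  7  8  9 10 11 12 13 14 15 16 17 18 19 20 21 22 23 24 25 26 27
G :  0  1  0  1  0  1  0  1  0  1  0  1  0  1  0  1  0  1  0  1  0  1  0  1  0  1  0  1

1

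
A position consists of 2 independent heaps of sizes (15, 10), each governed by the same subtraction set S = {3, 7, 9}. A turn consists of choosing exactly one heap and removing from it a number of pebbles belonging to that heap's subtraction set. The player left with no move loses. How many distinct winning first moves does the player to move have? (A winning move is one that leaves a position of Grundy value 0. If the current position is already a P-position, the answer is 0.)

All heaps use S = {3, 7, 9}:
n :  0  1  2  3  4  5  6  7  8  9 10 11 12 13 14 15
G :  0  0  0  1  1  1  0  2  2  1  3  3  0  2  0  1
Heap A: G(15) = 1.
Heap B: G(10) = 3.
Combined Grundy value = 1 ⊕ 3 = 2.
A winning move leaves total XOR = 0, i.e. changes one component's Grundy value g to g ⊕ X where X is the current total.
Heap A: need g' = 1⊕2 = 3. Options: 15−3→G=0, 15−7→G=2, 15−9→G=0. Hits: 0.
Heap B: need g' = 3⊕2 = 1. Options: 10−3→G=2, 10−7→G=1, 10−9→G=0. Hits: 1.

1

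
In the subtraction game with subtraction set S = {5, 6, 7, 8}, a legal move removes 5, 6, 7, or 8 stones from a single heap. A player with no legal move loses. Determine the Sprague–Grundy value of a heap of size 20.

G(0) = 0
G(1) = mex{} = 0
G(2) = mex{} = 0
G(3) = mex{} = 0
G(4) = mex{} = 0
G(5) = mex{0} = 1
G(6) = mex{0,0} = 1
G(7) = mex{0,0,0} = 1
G(8) = mex{0,0,0,0} = 1
G(9) = mex{0,0,0,0} = 1
G(10) = mex{1,0,0,0} = 2
G(11) = mex{1,1,0,0} = 2
G(12) = mex{1,1,1,0} = 2
G(13) = mex{1,1,1,1} = 0
G(14) = mex{1,1,1,1} = 0
G(15) = mex{2,1,1,1} = 0
G(16) = mex{2,2,1,1} = 0
G(17) = mex{2,2,2,1} = 0
G(18) = mex{0,2,2,2} = 1
G(19) = mex{0,0,2,2} = 1
G(20) = mex{0,0,0,2} = 1

1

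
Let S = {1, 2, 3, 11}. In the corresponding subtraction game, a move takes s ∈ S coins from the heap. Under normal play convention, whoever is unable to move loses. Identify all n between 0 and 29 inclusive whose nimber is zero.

0, 4, 8, 12, 16, 20, 24, 28

G(0) = 0
G(1) = mex{0} = 1
G(2) = mex{1,0} = 2
G(3) = mex{2,1,0} = 3
G(4) = mex{3,2,1} = 0
G(5) = mex{0,3,2} = 1
G(6) = mex{1,0,3} = 2
G(7) = mex{2,1,0} = 3
G(8) = mex{3,2,1} = 0
G(9) = mex{0,3,2} = 1
G(10) = mex{1,0,3} = 2
G(11) = mex{2,1,0,0} = 3
G(12) = mex{3,2,1,1} = 0
G(13) = mex{0,3,2,2} = 1
G(14) = mex{1,0,3,3} = 2
G(15) = mex{2,1,0,0} = 3
G(16) = mex{3,2,1,1} = 0
G(17) = mex{0,3,2,2} = 1
G(18) = mex{1,0,3,3} = 2
G(19) = mex{2,1,0,0} = 3
G(20) = mex{3,2,1,1} = 0
G(21) = mex{0,3,2,2} = 1
G(22) = mex{1,0,3,3} = 2
G(23) = mex{2,1,0,0} = 3
G(24) = mex{3,2,1,1} = 0
G(25) = mex{0,3,2,2} = 1
G(26) = mex{1,0,3,3} = 2
G(27) = mex{2,1,0,0} = 3
G(28) = mex{3,2,1,1} = 0
G(29) = mex{0,3,2,2} = 1
P-positions are exactly the n with G(n) = 0.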